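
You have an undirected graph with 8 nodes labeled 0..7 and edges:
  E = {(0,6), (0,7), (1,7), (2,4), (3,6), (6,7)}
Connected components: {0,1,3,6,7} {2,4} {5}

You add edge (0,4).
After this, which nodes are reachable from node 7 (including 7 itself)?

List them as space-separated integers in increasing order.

Answer: 0 1 2 3 4 6 7

Derivation:
Before: nodes reachable from 7: {0,1,3,6,7}
Adding (0,4): merges 7's component with another. Reachability grows.
After: nodes reachable from 7: {0,1,2,3,4,6,7}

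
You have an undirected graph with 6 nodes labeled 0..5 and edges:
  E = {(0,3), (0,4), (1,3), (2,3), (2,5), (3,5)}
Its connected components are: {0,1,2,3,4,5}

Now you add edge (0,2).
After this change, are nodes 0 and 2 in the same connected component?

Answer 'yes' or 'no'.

Initial components: {0,1,2,3,4,5}
Adding edge (0,2): both already in same component {0,1,2,3,4,5}. No change.
New components: {0,1,2,3,4,5}
Are 0 and 2 in the same component? yes

Answer: yes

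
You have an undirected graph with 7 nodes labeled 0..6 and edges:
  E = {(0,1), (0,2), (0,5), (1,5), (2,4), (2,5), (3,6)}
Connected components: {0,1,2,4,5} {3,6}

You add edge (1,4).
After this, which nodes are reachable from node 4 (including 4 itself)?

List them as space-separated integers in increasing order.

Answer: 0 1 2 4 5

Derivation:
Before: nodes reachable from 4: {0,1,2,4,5}
Adding (1,4): both endpoints already in same component. Reachability from 4 unchanged.
After: nodes reachable from 4: {0,1,2,4,5}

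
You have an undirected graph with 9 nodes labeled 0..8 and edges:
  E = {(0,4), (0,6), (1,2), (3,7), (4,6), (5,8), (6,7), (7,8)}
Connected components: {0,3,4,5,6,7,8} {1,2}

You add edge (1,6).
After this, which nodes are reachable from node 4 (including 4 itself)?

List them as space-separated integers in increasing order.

Before: nodes reachable from 4: {0,3,4,5,6,7,8}
Adding (1,6): merges 4's component with another. Reachability grows.
After: nodes reachable from 4: {0,1,2,3,4,5,6,7,8}

Answer: 0 1 2 3 4 5 6 7 8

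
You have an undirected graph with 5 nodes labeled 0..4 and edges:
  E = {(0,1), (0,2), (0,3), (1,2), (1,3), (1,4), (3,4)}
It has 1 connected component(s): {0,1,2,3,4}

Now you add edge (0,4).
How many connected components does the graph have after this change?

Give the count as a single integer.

Answer: 1

Derivation:
Initial component count: 1
Add (0,4): endpoints already in same component. Count unchanged: 1.
New component count: 1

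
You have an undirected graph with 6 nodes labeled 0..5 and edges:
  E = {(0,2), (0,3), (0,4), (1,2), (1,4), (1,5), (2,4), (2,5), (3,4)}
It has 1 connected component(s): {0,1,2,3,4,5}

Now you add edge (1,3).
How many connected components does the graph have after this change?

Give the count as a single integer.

Answer: 1

Derivation:
Initial component count: 1
Add (1,3): endpoints already in same component. Count unchanged: 1.
New component count: 1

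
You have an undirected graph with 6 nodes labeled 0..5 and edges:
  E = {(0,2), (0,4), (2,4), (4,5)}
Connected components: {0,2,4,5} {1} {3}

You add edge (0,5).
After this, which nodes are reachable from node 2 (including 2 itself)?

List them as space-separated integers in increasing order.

Before: nodes reachable from 2: {0,2,4,5}
Adding (0,5): both endpoints already in same component. Reachability from 2 unchanged.
After: nodes reachable from 2: {0,2,4,5}

Answer: 0 2 4 5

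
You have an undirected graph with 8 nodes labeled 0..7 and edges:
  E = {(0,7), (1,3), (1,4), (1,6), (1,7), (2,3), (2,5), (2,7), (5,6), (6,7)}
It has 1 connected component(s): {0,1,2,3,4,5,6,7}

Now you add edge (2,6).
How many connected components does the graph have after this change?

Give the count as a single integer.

Initial component count: 1
Add (2,6): endpoints already in same component. Count unchanged: 1.
New component count: 1

Answer: 1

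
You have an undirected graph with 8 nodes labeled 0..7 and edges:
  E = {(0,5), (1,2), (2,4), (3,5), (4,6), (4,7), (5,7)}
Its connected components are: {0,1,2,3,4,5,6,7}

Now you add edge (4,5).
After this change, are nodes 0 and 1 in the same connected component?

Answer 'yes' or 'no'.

Answer: yes

Derivation:
Initial components: {0,1,2,3,4,5,6,7}
Adding edge (4,5): both already in same component {0,1,2,3,4,5,6,7}. No change.
New components: {0,1,2,3,4,5,6,7}
Are 0 and 1 in the same component? yes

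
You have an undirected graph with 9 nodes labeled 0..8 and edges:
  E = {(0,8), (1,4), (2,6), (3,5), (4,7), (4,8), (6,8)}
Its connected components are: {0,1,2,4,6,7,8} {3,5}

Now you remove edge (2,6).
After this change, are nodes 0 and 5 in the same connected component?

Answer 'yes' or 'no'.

Initial components: {0,1,2,4,6,7,8} {3,5}
Removing edge (2,6): it was a bridge — component count 2 -> 3.
New components: {0,1,4,6,7,8} {2} {3,5}
Are 0 and 5 in the same component? no

Answer: no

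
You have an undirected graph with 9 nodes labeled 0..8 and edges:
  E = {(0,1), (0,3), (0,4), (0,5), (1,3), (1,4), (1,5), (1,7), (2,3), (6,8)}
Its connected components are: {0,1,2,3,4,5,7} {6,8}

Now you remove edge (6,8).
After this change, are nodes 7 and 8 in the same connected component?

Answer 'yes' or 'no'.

Initial components: {0,1,2,3,4,5,7} {6,8}
Removing edge (6,8): it was a bridge — component count 2 -> 3.
New components: {0,1,2,3,4,5,7} {6} {8}
Are 7 and 8 in the same component? no

Answer: no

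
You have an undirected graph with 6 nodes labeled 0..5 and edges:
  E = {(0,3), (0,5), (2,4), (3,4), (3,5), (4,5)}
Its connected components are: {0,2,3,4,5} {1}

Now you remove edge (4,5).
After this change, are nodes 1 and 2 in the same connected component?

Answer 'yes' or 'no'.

Initial components: {0,2,3,4,5} {1}
Removing edge (4,5): not a bridge — component count unchanged at 2.
New components: {0,2,3,4,5} {1}
Are 1 and 2 in the same component? no

Answer: no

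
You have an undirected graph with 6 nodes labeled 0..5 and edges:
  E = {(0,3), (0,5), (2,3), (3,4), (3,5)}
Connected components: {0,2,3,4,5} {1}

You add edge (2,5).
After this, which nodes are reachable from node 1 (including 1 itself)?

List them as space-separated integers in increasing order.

Before: nodes reachable from 1: {1}
Adding (2,5): both endpoints already in same component. Reachability from 1 unchanged.
After: nodes reachable from 1: {1}

Answer: 1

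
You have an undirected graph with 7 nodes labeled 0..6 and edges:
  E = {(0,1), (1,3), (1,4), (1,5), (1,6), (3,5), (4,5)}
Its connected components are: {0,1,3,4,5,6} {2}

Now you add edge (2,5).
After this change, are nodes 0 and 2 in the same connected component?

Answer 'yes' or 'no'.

Initial components: {0,1,3,4,5,6} {2}
Adding edge (2,5): merges {2} and {0,1,3,4,5,6}.
New components: {0,1,2,3,4,5,6}
Are 0 and 2 in the same component? yes

Answer: yes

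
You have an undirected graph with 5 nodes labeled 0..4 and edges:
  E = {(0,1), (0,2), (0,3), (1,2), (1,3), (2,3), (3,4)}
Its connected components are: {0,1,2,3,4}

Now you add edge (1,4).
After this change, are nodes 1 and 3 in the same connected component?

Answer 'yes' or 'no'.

Answer: yes

Derivation:
Initial components: {0,1,2,3,4}
Adding edge (1,4): both already in same component {0,1,2,3,4}. No change.
New components: {0,1,2,3,4}
Are 1 and 3 in the same component? yes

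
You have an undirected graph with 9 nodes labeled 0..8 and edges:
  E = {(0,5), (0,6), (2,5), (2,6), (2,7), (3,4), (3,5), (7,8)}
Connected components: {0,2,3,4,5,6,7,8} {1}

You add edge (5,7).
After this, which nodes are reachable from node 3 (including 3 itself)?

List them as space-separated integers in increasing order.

Answer: 0 2 3 4 5 6 7 8

Derivation:
Before: nodes reachable from 3: {0,2,3,4,5,6,7,8}
Adding (5,7): both endpoints already in same component. Reachability from 3 unchanged.
After: nodes reachable from 3: {0,2,3,4,5,6,7,8}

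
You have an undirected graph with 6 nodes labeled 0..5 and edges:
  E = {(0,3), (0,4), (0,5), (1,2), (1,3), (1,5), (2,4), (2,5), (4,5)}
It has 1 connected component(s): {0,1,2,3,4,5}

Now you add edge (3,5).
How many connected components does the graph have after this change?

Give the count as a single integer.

Initial component count: 1
Add (3,5): endpoints already in same component. Count unchanged: 1.
New component count: 1

Answer: 1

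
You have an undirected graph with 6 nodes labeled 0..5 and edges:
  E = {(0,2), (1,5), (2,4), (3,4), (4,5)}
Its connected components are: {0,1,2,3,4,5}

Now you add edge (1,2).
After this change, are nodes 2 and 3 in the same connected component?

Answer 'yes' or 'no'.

Initial components: {0,1,2,3,4,5}
Adding edge (1,2): both already in same component {0,1,2,3,4,5}. No change.
New components: {0,1,2,3,4,5}
Are 2 and 3 in the same component? yes

Answer: yes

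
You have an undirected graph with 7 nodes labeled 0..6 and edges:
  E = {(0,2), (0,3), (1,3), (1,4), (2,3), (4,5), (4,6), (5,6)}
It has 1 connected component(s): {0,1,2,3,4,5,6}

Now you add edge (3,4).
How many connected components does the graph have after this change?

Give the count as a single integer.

Initial component count: 1
Add (3,4): endpoints already in same component. Count unchanged: 1.
New component count: 1

Answer: 1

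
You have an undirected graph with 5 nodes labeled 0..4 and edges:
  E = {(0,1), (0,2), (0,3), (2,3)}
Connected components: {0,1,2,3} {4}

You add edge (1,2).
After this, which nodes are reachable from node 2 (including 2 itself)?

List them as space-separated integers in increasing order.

Before: nodes reachable from 2: {0,1,2,3}
Adding (1,2): both endpoints already in same component. Reachability from 2 unchanged.
After: nodes reachable from 2: {0,1,2,3}

Answer: 0 1 2 3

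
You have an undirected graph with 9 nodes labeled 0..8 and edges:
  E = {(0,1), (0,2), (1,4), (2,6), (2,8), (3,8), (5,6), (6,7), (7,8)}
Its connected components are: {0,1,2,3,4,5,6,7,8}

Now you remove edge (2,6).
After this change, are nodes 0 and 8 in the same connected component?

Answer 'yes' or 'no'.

Answer: yes

Derivation:
Initial components: {0,1,2,3,4,5,6,7,8}
Removing edge (2,6): not a bridge — component count unchanged at 1.
New components: {0,1,2,3,4,5,6,7,8}
Are 0 and 8 in the same component? yes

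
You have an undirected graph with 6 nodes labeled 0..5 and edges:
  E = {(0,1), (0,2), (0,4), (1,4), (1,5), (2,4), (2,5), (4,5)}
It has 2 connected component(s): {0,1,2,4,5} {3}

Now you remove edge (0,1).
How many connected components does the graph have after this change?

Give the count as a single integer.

Answer: 2

Derivation:
Initial component count: 2
Remove (0,1): not a bridge. Count unchanged: 2.
  After removal, components: {0,1,2,4,5} {3}
New component count: 2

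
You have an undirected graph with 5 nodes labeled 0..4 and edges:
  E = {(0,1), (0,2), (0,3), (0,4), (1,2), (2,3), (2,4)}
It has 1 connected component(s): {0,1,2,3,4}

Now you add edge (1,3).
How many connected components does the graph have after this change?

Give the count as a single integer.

Answer: 1

Derivation:
Initial component count: 1
Add (1,3): endpoints already in same component. Count unchanged: 1.
New component count: 1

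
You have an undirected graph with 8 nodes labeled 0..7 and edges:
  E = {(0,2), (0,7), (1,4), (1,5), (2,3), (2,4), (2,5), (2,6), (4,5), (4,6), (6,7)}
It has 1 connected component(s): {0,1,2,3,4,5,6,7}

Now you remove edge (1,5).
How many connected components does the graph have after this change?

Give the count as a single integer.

Answer: 1

Derivation:
Initial component count: 1
Remove (1,5): not a bridge. Count unchanged: 1.
  After removal, components: {0,1,2,3,4,5,6,7}
New component count: 1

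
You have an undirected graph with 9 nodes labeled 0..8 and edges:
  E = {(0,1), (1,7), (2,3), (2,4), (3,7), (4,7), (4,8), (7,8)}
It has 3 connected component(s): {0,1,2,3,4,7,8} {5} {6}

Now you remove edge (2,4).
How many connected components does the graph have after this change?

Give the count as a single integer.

Initial component count: 3
Remove (2,4): not a bridge. Count unchanged: 3.
  After removal, components: {0,1,2,3,4,7,8} {5} {6}
New component count: 3

Answer: 3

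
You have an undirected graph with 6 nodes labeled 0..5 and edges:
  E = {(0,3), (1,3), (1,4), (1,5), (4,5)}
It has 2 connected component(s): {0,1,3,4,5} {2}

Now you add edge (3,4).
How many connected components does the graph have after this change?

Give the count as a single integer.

Answer: 2

Derivation:
Initial component count: 2
Add (3,4): endpoints already in same component. Count unchanged: 2.
New component count: 2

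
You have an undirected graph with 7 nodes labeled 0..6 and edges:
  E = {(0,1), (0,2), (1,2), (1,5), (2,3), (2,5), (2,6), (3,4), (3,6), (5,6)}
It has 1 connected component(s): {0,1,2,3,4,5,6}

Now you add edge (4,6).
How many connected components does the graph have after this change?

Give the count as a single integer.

Initial component count: 1
Add (4,6): endpoints already in same component. Count unchanged: 1.
New component count: 1

Answer: 1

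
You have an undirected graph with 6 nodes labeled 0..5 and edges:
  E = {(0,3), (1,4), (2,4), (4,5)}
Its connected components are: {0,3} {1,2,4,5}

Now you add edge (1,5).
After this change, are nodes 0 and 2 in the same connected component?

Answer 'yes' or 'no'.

Initial components: {0,3} {1,2,4,5}
Adding edge (1,5): both already in same component {1,2,4,5}. No change.
New components: {0,3} {1,2,4,5}
Are 0 and 2 in the same component? no

Answer: no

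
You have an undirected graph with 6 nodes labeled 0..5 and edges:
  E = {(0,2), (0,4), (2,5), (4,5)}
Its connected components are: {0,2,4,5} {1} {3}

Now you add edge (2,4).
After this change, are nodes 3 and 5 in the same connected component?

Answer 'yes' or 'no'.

Answer: no

Derivation:
Initial components: {0,2,4,5} {1} {3}
Adding edge (2,4): both already in same component {0,2,4,5}. No change.
New components: {0,2,4,5} {1} {3}
Are 3 and 5 in the same component? no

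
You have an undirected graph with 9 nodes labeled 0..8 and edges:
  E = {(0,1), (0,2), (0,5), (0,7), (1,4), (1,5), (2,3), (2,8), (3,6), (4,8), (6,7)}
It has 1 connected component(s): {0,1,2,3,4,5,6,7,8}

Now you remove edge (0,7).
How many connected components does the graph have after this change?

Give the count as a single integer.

Initial component count: 1
Remove (0,7): not a bridge. Count unchanged: 1.
  After removal, components: {0,1,2,3,4,5,6,7,8}
New component count: 1

Answer: 1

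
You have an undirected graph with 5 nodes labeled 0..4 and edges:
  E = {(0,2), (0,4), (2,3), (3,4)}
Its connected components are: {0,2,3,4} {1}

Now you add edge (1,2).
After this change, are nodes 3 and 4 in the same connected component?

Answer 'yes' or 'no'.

Initial components: {0,2,3,4} {1}
Adding edge (1,2): merges {1} and {0,2,3,4}.
New components: {0,1,2,3,4}
Are 3 and 4 in the same component? yes

Answer: yes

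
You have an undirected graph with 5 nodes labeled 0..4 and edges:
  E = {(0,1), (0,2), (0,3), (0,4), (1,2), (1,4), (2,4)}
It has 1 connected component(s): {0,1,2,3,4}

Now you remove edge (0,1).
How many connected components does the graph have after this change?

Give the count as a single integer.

Initial component count: 1
Remove (0,1): not a bridge. Count unchanged: 1.
  After removal, components: {0,1,2,3,4}
New component count: 1

Answer: 1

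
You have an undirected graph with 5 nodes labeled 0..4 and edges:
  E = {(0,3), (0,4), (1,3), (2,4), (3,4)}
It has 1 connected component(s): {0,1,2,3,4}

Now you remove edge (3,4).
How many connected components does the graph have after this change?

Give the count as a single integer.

Initial component count: 1
Remove (3,4): not a bridge. Count unchanged: 1.
  After removal, components: {0,1,2,3,4}
New component count: 1

Answer: 1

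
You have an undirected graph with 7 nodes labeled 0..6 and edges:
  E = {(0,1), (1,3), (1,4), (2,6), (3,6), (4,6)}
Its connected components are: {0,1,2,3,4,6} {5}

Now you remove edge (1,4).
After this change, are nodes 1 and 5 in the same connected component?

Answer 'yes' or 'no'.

Initial components: {0,1,2,3,4,6} {5}
Removing edge (1,4): not a bridge — component count unchanged at 2.
New components: {0,1,2,3,4,6} {5}
Are 1 and 5 in the same component? no

Answer: no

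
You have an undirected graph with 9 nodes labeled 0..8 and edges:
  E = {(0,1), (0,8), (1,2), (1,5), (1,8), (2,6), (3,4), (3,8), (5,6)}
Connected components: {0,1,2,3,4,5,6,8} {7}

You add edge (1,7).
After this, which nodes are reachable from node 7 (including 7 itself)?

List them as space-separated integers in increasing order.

Answer: 0 1 2 3 4 5 6 7 8

Derivation:
Before: nodes reachable from 7: {7}
Adding (1,7): merges 7's component with another. Reachability grows.
After: nodes reachable from 7: {0,1,2,3,4,5,6,7,8}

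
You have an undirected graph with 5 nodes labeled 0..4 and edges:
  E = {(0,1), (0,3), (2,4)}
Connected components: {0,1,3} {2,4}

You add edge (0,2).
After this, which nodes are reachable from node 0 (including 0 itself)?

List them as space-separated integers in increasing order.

Before: nodes reachable from 0: {0,1,3}
Adding (0,2): merges 0's component with another. Reachability grows.
After: nodes reachable from 0: {0,1,2,3,4}

Answer: 0 1 2 3 4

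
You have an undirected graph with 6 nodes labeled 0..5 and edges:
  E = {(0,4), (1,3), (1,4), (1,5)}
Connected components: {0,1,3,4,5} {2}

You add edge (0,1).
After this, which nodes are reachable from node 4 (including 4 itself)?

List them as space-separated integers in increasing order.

Answer: 0 1 3 4 5

Derivation:
Before: nodes reachable from 4: {0,1,3,4,5}
Adding (0,1): both endpoints already in same component. Reachability from 4 unchanged.
After: nodes reachable from 4: {0,1,3,4,5}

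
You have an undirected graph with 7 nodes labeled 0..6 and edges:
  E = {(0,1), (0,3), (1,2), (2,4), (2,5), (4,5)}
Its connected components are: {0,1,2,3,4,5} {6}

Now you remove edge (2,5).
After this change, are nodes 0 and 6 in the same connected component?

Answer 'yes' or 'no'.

Initial components: {0,1,2,3,4,5} {6}
Removing edge (2,5): not a bridge — component count unchanged at 2.
New components: {0,1,2,3,4,5} {6}
Are 0 and 6 in the same component? no

Answer: no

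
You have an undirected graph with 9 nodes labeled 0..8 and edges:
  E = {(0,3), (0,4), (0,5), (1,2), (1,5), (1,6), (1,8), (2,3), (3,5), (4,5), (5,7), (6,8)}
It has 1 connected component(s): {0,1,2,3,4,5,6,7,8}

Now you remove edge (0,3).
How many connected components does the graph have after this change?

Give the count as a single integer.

Initial component count: 1
Remove (0,3): not a bridge. Count unchanged: 1.
  After removal, components: {0,1,2,3,4,5,6,7,8}
New component count: 1

Answer: 1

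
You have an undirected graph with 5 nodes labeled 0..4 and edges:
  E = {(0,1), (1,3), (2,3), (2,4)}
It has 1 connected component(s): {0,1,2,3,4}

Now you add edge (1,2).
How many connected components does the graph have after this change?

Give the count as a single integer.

Initial component count: 1
Add (1,2): endpoints already in same component. Count unchanged: 1.
New component count: 1

Answer: 1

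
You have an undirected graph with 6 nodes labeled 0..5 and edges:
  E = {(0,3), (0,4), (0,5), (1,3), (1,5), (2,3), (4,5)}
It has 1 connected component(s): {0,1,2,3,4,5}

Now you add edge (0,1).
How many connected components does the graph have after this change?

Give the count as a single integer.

Answer: 1

Derivation:
Initial component count: 1
Add (0,1): endpoints already in same component. Count unchanged: 1.
New component count: 1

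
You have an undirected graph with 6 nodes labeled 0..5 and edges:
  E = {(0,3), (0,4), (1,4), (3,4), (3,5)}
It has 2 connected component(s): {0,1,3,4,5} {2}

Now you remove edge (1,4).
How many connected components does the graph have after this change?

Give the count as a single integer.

Answer: 3

Derivation:
Initial component count: 2
Remove (1,4): it was a bridge. Count increases: 2 -> 3.
  After removal, components: {0,3,4,5} {1} {2}
New component count: 3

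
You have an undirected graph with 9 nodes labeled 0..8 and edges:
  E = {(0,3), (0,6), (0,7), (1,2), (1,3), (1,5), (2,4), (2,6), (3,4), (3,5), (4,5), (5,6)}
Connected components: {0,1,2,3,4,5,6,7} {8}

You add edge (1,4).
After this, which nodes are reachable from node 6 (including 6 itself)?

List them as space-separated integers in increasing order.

Before: nodes reachable from 6: {0,1,2,3,4,5,6,7}
Adding (1,4): both endpoints already in same component. Reachability from 6 unchanged.
After: nodes reachable from 6: {0,1,2,3,4,5,6,7}

Answer: 0 1 2 3 4 5 6 7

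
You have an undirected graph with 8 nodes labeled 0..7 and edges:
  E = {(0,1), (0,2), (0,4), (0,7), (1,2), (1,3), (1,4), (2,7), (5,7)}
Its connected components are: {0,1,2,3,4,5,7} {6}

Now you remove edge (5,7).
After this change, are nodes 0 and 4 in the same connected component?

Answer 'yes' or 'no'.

Initial components: {0,1,2,3,4,5,7} {6}
Removing edge (5,7): it was a bridge — component count 2 -> 3.
New components: {0,1,2,3,4,7} {5} {6}
Are 0 and 4 in the same component? yes

Answer: yes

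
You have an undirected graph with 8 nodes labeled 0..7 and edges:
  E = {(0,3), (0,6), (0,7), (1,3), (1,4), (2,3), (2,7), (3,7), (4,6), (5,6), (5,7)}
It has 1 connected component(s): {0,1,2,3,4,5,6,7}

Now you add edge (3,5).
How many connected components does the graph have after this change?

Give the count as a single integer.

Initial component count: 1
Add (3,5): endpoints already in same component. Count unchanged: 1.
New component count: 1

Answer: 1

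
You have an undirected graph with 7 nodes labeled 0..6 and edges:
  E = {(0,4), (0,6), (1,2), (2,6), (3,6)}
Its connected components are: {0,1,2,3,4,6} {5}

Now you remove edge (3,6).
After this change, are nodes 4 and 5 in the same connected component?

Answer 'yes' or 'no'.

Initial components: {0,1,2,3,4,6} {5}
Removing edge (3,6): it was a bridge — component count 2 -> 3.
New components: {0,1,2,4,6} {3} {5}
Are 4 and 5 in the same component? no

Answer: no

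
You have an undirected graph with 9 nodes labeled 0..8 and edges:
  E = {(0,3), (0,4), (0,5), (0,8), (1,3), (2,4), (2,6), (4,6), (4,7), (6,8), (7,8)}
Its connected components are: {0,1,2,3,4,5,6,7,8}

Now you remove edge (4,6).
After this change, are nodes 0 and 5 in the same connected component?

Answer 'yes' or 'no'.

Initial components: {0,1,2,3,4,5,6,7,8}
Removing edge (4,6): not a bridge — component count unchanged at 1.
New components: {0,1,2,3,4,5,6,7,8}
Are 0 and 5 in the same component? yes

Answer: yes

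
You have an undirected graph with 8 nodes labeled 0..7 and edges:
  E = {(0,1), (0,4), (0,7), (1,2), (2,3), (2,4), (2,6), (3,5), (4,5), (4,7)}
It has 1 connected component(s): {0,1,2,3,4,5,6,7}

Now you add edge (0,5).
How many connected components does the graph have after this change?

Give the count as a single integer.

Answer: 1

Derivation:
Initial component count: 1
Add (0,5): endpoints already in same component. Count unchanged: 1.
New component count: 1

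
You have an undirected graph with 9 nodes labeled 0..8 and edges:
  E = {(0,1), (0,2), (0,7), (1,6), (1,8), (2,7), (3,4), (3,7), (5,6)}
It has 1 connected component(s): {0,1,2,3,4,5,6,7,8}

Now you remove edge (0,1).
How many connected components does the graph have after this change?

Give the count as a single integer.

Answer: 2

Derivation:
Initial component count: 1
Remove (0,1): it was a bridge. Count increases: 1 -> 2.
  After removal, components: {0,2,3,4,7} {1,5,6,8}
New component count: 2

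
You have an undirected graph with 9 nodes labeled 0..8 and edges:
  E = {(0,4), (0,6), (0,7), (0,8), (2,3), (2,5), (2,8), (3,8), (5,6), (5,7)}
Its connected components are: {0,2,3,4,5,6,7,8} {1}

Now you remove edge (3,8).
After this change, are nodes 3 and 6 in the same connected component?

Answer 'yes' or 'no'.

Initial components: {0,2,3,4,5,6,7,8} {1}
Removing edge (3,8): not a bridge — component count unchanged at 2.
New components: {0,2,3,4,5,6,7,8} {1}
Are 3 and 6 in the same component? yes

Answer: yes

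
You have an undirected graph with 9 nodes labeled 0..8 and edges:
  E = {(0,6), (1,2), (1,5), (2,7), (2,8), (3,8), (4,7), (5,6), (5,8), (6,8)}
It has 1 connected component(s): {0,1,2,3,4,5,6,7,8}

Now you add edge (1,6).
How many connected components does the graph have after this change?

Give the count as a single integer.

Answer: 1

Derivation:
Initial component count: 1
Add (1,6): endpoints already in same component. Count unchanged: 1.
New component count: 1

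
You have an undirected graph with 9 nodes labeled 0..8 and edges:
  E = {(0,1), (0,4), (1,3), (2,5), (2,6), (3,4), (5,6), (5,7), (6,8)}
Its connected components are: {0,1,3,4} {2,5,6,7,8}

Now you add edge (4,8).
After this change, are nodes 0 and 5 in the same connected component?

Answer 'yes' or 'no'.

Answer: yes

Derivation:
Initial components: {0,1,3,4} {2,5,6,7,8}
Adding edge (4,8): merges {0,1,3,4} and {2,5,6,7,8}.
New components: {0,1,2,3,4,5,6,7,8}
Are 0 and 5 in the same component? yes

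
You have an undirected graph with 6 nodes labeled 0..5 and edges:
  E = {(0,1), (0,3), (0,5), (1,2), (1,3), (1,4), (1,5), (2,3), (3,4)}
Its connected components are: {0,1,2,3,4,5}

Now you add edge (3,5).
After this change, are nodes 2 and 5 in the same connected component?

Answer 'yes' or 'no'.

Initial components: {0,1,2,3,4,5}
Adding edge (3,5): both already in same component {0,1,2,3,4,5}. No change.
New components: {0,1,2,3,4,5}
Are 2 and 5 in the same component? yes

Answer: yes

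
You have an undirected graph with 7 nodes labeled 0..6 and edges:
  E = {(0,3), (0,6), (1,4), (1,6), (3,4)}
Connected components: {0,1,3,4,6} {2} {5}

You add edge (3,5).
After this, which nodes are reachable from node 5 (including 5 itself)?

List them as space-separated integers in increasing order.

Before: nodes reachable from 5: {5}
Adding (3,5): merges 5's component with another. Reachability grows.
After: nodes reachable from 5: {0,1,3,4,5,6}

Answer: 0 1 3 4 5 6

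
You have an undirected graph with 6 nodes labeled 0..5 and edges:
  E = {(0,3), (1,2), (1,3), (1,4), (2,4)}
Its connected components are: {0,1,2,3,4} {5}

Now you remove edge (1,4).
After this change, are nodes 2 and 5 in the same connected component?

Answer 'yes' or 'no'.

Initial components: {0,1,2,3,4} {5}
Removing edge (1,4): not a bridge — component count unchanged at 2.
New components: {0,1,2,3,4} {5}
Are 2 and 5 in the same component? no

Answer: no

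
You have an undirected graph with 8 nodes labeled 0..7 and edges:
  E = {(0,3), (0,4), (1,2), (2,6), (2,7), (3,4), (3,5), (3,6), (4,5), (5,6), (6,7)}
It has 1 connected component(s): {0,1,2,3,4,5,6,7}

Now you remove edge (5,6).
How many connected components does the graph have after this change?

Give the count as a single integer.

Answer: 1

Derivation:
Initial component count: 1
Remove (5,6): not a bridge. Count unchanged: 1.
  After removal, components: {0,1,2,3,4,5,6,7}
New component count: 1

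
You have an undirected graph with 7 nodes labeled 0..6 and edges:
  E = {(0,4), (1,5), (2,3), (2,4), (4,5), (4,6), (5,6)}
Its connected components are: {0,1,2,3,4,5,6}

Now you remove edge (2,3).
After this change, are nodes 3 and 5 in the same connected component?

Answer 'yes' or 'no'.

Answer: no

Derivation:
Initial components: {0,1,2,3,4,5,6}
Removing edge (2,3): it was a bridge — component count 1 -> 2.
New components: {0,1,2,4,5,6} {3}
Are 3 and 5 in the same component? no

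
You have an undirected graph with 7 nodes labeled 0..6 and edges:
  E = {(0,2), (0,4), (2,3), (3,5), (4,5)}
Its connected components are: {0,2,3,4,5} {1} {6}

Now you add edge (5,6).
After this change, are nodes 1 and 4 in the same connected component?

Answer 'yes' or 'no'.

Initial components: {0,2,3,4,5} {1} {6}
Adding edge (5,6): merges {0,2,3,4,5} and {6}.
New components: {0,2,3,4,5,6} {1}
Are 1 and 4 in the same component? no

Answer: no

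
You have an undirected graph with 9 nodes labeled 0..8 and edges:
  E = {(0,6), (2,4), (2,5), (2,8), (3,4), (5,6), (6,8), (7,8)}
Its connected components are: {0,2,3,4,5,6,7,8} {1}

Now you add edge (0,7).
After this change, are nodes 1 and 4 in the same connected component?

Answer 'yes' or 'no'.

Answer: no

Derivation:
Initial components: {0,2,3,4,5,6,7,8} {1}
Adding edge (0,7): both already in same component {0,2,3,4,5,6,7,8}. No change.
New components: {0,2,3,4,5,6,7,8} {1}
Are 1 and 4 in the same component? no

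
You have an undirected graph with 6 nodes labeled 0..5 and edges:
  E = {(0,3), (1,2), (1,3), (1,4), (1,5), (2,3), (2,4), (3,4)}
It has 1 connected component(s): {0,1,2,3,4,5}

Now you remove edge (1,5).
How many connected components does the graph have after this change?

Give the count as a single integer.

Initial component count: 1
Remove (1,5): it was a bridge. Count increases: 1 -> 2.
  After removal, components: {0,1,2,3,4} {5}
New component count: 2

Answer: 2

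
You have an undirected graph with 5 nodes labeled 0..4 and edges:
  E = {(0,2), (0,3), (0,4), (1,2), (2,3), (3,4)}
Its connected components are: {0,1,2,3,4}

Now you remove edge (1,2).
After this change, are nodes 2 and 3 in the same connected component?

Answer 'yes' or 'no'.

Answer: yes

Derivation:
Initial components: {0,1,2,3,4}
Removing edge (1,2): it was a bridge — component count 1 -> 2.
New components: {0,2,3,4} {1}
Are 2 and 3 in the same component? yes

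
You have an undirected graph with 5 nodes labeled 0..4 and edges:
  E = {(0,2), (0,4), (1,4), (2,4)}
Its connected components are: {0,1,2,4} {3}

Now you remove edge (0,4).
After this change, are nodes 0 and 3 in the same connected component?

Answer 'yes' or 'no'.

Answer: no

Derivation:
Initial components: {0,1,2,4} {3}
Removing edge (0,4): not a bridge — component count unchanged at 2.
New components: {0,1,2,4} {3}
Are 0 and 3 in the same component? no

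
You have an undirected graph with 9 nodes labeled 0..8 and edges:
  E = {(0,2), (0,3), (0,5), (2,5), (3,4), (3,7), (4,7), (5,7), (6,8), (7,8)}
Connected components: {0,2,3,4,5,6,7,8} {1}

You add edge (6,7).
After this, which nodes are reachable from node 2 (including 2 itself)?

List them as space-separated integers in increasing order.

Before: nodes reachable from 2: {0,2,3,4,5,6,7,8}
Adding (6,7): both endpoints already in same component. Reachability from 2 unchanged.
After: nodes reachable from 2: {0,2,3,4,5,6,7,8}

Answer: 0 2 3 4 5 6 7 8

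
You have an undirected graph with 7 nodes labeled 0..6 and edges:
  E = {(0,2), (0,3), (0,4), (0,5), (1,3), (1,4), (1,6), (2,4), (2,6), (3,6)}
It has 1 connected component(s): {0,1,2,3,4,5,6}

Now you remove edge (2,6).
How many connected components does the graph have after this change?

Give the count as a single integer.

Answer: 1

Derivation:
Initial component count: 1
Remove (2,6): not a bridge. Count unchanged: 1.
  After removal, components: {0,1,2,3,4,5,6}
New component count: 1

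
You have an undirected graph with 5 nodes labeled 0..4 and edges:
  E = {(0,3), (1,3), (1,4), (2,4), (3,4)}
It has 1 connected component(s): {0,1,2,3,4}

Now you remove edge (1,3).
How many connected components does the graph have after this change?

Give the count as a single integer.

Answer: 1

Derivation:
Initial component count: 1
Remove (1,3): not a bridge. Count unchanged: 1.
  After removal, components: {0,1,2,3,4}
New component count: 1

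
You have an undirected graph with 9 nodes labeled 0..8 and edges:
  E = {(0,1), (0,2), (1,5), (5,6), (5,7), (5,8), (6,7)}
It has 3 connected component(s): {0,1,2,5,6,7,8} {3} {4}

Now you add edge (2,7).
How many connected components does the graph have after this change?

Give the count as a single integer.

Initial component count: 3
Add (2,7): endpoints already in same component. Count unchanged: 3.
New component count: 3

Answer: 3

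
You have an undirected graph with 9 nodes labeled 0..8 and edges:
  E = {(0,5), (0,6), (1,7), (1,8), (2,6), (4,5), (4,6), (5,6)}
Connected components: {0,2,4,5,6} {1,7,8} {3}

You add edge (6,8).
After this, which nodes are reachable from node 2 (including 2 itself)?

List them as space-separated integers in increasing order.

Answer: 0 1 2 4 5 6 7 8

Derivation:
Before: nodes reachable from 2: {0,2,4,5,6}
Adding (6,8): merges 2's component with another. Reachability grows.
After: nodes reachable from 2: {0,1,2,4,5,6,7,8}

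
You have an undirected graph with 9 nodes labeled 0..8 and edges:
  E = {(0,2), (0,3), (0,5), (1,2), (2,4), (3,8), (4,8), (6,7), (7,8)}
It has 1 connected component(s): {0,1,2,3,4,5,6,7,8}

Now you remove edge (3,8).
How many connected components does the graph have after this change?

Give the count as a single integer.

Answer: 1

Derivation:
Initial component count: 1
Remove (3,8): not a bridge. Count unchanged: 1.
  After removal, components: {0,1,2,3,4,5,6,7,8}
New component count: 1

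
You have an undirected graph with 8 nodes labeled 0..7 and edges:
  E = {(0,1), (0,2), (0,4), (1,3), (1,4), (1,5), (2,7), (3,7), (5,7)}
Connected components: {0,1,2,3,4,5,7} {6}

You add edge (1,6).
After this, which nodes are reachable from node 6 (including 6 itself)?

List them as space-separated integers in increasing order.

Answer: 0 1 2 3 4 5 6 7

Derivation:
Before: nodes reachable from 6: {6}
Adding (1,6): merges 6's component with another. Reachability grows.
After: nodes reachable from 6: {0,1,2,3,4,5,6,7}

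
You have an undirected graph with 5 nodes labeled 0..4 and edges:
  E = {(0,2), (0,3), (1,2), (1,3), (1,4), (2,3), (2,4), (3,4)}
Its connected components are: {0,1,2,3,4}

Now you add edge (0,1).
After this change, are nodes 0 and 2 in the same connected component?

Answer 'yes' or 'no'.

Answer: yes

Derivation:
Initial components: {0,1,2,3,4}
Adding edge (0,1): both already in same component {0,1,2,3,4}. No change.
New components: {0,1,2,3,4}
Are 0 and 2 in the same component? yes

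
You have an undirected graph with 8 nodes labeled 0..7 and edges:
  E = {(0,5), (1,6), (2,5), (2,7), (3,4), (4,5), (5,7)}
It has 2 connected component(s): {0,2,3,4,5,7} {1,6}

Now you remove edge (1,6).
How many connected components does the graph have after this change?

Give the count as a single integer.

Answer: 3

Derivation:
Initial component count: 2
Remove (1,6): it was a bridge. Count increases: 2 -> 3.
  After removal, components: {0,2,3,4,5,7} {1} {6}
New component count: 3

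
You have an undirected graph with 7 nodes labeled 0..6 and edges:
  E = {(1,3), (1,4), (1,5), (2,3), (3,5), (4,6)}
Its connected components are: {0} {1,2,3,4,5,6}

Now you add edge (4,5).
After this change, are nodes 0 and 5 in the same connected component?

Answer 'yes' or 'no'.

Initial components: {0} {1,2,3,4,5,6}
Adding edge (4,5): both already in same component {1,2,3,4,5,6}. No change.
New components: {0} {1,2,3,4,5,6}
Are 0 and 5 in the same component? no

Answer: no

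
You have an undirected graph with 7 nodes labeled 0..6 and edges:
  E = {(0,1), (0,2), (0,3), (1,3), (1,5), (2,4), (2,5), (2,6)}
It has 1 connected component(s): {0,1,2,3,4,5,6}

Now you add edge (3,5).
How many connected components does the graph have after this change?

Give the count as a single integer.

Initial component count: 1
Add (3,5): endpoints already in same component. Count unchanged: 1.
New component count: 1

Answer: 1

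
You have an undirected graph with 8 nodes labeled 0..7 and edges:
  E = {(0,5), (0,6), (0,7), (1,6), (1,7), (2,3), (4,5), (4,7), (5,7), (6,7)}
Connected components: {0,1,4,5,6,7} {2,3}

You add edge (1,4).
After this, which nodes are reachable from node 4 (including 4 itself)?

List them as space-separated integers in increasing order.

Before: nodes reachable from 4: {0,1,4,5,6,7}
Adding (1,4): both endpoints already in same component. Reachability from 4 unchanged.
After: nodes reachable from 4: {0,1,4,5,6,7}

Answer: 0 1 4 5 6 7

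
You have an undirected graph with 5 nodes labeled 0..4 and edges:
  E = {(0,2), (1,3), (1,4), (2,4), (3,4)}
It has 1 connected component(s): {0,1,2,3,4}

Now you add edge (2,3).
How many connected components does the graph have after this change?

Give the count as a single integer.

Answer: 1

Derivation:
Initial component count: 1
Add (2,3): endpoints already in same component. Count unchanged: 1.
New component count: 1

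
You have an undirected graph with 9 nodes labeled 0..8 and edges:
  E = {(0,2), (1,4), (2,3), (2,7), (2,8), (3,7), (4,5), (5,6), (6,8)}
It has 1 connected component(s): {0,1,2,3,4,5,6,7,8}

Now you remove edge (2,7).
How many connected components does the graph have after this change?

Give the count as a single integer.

Answer: 1

Derivation:
Initial component count: 1
Remove (2,7): not a bridge. Count unchanged: 1.
  After removal, components: {0,1,2,3,4,5,6,7,8}
New component count: 1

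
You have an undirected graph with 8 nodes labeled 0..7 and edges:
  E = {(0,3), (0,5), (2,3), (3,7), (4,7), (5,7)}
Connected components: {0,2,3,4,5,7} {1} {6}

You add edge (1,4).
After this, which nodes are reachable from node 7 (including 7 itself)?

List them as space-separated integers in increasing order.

Answer: 0 1 2 3 4 5 7

Derivation:
Before: nodes reachable from 7: {0,2,3,4,5,7}
Adding (1,4): merges 7's component with another. Reachability grows.
After: nodes reachable from 7: {0,1,2,3,4,5,7}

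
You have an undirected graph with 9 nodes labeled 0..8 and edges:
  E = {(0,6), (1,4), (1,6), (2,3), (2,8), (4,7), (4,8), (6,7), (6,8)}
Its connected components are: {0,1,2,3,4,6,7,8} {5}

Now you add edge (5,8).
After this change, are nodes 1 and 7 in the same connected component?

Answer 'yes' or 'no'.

Initial components: {0,1,2,3,4,6,7,8} {5}
Adding edge (5,8): merges {5} and {0,1,2,3,4,6,7,8}.
New components: {0,1,2,3,4,5,6,7,8}
Are 1 and 7 in the same component? yes

Answer: yes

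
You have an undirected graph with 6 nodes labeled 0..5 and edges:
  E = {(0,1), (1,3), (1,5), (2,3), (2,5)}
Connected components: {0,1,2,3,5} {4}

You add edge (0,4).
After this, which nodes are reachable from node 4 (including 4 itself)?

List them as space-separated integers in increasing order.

Answer: 0 1 2 3 4 5

Derivation:
Before: nodes reachable from 4: {4}
Adding (0,4): merges 4's component with another. Reachability grows.
After: nodes reachable from 4: {0,1,2,3,4,5}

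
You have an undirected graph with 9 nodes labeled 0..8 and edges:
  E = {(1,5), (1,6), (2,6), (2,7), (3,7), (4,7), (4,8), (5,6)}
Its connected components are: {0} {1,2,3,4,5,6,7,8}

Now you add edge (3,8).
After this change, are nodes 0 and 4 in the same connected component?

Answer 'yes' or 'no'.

Answer: no

Derivation:
Initial components: {0} {1,2,3,4,5,6,7,8}
Adding edge (3,8): both already in same component {1,2,3,4,5,6,7,8}. No change.
New components: {0} {1,2,3,4,5,6,7,8}
Are 0 and 4 in the same component? no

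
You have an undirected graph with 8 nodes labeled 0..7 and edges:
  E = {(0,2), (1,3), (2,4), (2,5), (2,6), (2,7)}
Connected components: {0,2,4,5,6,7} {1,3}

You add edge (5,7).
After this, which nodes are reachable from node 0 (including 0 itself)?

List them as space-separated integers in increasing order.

Before: nodes reachable from 0: {0,2,4,5,6,7}
Adding (5,7): both endpoints already in same component. Reachability from 0 unchanged.
After: nodes reachable from 0: {0,2,4,5,6,7}

Answer: 0 2 4 5 6 7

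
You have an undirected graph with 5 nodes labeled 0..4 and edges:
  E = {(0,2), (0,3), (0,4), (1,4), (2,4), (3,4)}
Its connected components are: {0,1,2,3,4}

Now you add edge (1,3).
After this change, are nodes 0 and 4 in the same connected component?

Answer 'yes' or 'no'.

Answer: yes

Derivation:
Initial components: {0,1,2,3,4}
Adding edge (1,3): both already in same component {0,1,2,3,4}. No change.
New components: {0,1,2,3,4}
Are 0 and 4 in the same component? yes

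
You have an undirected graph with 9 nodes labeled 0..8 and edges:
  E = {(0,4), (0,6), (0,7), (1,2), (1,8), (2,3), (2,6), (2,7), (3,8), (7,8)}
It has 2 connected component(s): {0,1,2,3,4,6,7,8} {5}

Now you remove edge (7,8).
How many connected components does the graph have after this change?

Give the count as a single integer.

Answer: 2

Derivation:
Initial component count: 2
Remove (7,8): not a bridge. Count unchanged: 2.
  After removal, components: {0,1,2,3,4,6,7,8} {5}
New component count: 2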